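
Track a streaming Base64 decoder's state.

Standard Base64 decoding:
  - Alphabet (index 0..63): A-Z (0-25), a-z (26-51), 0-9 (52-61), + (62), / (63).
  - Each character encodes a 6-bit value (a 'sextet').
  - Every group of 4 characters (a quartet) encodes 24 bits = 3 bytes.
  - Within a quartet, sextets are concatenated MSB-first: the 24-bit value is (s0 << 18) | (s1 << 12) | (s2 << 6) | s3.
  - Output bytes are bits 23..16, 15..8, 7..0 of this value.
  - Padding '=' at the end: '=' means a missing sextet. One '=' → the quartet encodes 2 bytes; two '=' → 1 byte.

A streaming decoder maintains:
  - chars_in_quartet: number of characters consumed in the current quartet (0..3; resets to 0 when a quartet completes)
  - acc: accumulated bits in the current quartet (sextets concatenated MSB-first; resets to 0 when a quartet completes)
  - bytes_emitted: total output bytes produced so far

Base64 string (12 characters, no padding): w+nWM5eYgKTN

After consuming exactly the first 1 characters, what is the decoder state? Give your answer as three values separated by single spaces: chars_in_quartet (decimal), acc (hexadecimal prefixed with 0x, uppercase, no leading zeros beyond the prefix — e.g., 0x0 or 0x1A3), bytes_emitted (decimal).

Answer: 1 0x30 0

Derivation:
After char 0 ('w'=48): chars_in_quartet=1 acc=0x30 bytes_emitted=0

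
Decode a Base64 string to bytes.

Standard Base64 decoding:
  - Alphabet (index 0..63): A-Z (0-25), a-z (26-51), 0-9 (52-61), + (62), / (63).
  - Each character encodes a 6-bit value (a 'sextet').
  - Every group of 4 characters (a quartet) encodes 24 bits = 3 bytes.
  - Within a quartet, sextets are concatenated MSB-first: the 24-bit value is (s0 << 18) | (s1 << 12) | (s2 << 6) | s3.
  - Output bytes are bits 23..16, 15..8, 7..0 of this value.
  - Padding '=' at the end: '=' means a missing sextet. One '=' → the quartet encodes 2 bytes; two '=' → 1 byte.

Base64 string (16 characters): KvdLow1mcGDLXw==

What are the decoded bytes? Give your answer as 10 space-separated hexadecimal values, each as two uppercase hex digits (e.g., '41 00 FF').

After char 0 ('K'=10): chars_in_quartet=1 acc=0xA bytes_emitted=0
After char 1 ('v'=47): chars_in_quartet=2 acc=0x2AF bytes_emitted=0
After char 2 ('d'=29): chars_in_quartet=3 acc=0xABDD bytes_emitted=0
After char 3 ('L'=11): chars_in_quartet=4 acc=0x2AF74B -> emit 2A F7 4B, reset; bytes_emitted=3
After char 4 ('o'=40): chars_in_quartet=1 acc=0x28 bytes_emitted=3
After char 5 ('w'=48): chars_in_quartet=2 acc=0xA30 bytes_emitted=3
After char 6 ('1'=53): chars_in_quartet=3 acc=0x28C35 bytes_emitted=3
After char 7 ('m'=38): chars_in_quartet=4 acc=0xA30D66 -> emit A3 0D 66, reset; bytes_emitted=6
After char 8 ('c'=28): chars_in_quartet=1 acc=0x1C bytes_emitted=6
After char 9 ('G'=6): chars_in_quartet=2 acc=0x706 bytes_emitted=6
After char 10 ('D'=3): chars_in_quartet=3 acc=0x1C183 bytes_emitted=6
After char 11 ('L'=11): chars_in_quartet=4 acc=0x7060CB -> emit 70 60 CB, reset; bytes_emitted=9
After char 12 ('X'=23): chars_in_quartet=1 acc=0x17 bytes_emitted=9
After char 13 ('w'=48): chars_in_quartet=2 acc=0x5F0 bytes_emitted=9
Padding '==': partial quartet acc=0x5F0 -> emit 5F; bytes_emitted=10

Answer: 2A F7 4B A3 0D 66 70 60 CB 5F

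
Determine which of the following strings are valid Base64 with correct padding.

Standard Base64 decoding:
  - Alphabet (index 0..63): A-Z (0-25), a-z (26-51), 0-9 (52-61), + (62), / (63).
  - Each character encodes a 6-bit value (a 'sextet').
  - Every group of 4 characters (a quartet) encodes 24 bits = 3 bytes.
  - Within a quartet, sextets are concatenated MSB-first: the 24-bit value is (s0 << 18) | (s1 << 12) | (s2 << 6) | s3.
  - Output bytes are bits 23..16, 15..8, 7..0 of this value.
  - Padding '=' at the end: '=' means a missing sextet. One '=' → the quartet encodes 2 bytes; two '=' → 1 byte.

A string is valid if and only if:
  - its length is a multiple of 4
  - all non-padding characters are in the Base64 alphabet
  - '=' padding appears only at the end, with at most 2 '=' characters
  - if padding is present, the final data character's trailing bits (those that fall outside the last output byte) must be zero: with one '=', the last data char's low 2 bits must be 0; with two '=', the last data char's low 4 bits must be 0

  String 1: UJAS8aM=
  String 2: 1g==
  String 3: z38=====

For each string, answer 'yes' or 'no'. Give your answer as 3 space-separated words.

Answer: yes yes no

Derivation:
String 1: 'UJAS8aM=' → valid
String 2: '1g==' → valid
String 3: 'z38=====' → invalid (5 pad chars (max 2))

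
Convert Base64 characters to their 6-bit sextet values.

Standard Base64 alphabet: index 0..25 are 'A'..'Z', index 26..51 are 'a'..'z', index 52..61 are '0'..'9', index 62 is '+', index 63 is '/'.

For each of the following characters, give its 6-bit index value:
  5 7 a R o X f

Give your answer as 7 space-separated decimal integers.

Answer: 57 59 26 17 40 23 31

Derivation:
'5': 0..9 range, 52 + ord('5') − ord('0') = 57
'7': 0..9 range, 52 + ord('7') − ord('0') = 59
'a': a..z range, 26 + ord('a') − ord('a') = 26
'R': A..Z range, ord('R') − ord('A') = 17
'o': a..z range, 26 + ord('o') − ord('a') = 40
'X': A..Z range, ord('X') − ord('A') = 23
'f': a..z range, 26 + ord('f') − ord('a') = 31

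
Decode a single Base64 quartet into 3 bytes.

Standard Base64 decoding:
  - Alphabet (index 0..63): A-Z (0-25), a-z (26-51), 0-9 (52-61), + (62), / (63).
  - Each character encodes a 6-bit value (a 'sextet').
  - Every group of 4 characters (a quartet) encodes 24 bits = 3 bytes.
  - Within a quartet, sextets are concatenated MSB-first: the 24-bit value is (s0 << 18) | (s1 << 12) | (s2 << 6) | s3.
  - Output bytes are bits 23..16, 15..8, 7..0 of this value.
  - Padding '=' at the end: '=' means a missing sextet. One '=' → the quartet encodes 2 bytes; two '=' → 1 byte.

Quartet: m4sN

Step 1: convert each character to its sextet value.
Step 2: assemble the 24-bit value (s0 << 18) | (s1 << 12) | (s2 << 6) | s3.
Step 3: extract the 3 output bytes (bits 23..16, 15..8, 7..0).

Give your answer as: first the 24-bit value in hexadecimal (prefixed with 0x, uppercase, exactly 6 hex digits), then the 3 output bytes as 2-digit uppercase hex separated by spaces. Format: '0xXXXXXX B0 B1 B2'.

Answer: 0x9B8B0D 9B 8B 0D

Derivation:
Sextets: m=38, 4=56, s=44, N=13
24-bit: (38<<18) | (56<<12) | (44<<6) | 13
      = 0x980000 | 0x038000 | 0x000B00 | 0x00000D
      = 0x9B8B0D
Bytes: (v>>16)&0xFF=9B, (v>>8)&0xFF=8B, v&0xFF=0D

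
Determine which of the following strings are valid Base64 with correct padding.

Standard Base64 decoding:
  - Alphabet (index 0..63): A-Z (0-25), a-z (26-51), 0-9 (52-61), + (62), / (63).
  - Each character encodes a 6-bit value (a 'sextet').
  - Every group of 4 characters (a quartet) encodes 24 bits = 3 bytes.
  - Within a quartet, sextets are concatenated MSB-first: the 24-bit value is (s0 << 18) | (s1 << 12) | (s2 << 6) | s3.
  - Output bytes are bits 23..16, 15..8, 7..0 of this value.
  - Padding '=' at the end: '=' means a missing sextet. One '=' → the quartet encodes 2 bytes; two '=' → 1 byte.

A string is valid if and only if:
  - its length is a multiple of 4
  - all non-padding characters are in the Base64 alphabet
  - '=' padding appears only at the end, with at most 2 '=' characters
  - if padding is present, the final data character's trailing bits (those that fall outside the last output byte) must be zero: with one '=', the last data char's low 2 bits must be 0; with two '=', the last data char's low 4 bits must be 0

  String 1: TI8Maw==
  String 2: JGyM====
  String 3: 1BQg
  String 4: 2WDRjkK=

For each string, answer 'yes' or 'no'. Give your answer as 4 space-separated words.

String 1: 'TI8Maw==' → valid
String 2: 'JGyM====' → invalid (4 pad chars (max 2))
String 3: '1BQg' → valid
String 4: '2WDRjkK=' → invalid (bad trailing bits)

Answer: yes no yes no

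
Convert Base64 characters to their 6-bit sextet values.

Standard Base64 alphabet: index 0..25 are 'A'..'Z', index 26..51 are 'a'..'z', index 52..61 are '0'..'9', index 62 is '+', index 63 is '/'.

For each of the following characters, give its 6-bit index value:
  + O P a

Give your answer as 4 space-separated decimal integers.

'+': index 62
'O': A..Z range, ord('O') − ord('A') = 14
'P': A..Z range, ord('P') − ord('A') = 15
'a': a..z range, 26 + ord('a') − ord('a') = 26

Answer: 62 14 15 26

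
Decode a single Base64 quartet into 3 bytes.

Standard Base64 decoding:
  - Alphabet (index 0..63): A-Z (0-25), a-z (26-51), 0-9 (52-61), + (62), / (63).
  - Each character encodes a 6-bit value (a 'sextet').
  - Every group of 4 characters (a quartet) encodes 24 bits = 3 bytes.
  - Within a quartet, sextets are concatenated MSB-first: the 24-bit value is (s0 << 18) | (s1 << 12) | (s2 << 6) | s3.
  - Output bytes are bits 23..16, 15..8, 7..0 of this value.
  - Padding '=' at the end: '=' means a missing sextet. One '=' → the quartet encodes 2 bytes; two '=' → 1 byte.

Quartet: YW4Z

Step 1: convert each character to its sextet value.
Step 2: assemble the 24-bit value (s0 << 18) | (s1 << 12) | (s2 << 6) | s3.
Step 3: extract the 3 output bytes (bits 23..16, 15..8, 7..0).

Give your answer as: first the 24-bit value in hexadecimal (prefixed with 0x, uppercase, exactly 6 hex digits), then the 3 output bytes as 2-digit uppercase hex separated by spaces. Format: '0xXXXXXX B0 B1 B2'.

Answer: 0x616E19 61 6E 19

Derivation:
Sextets: Y=24, W=22, 4=56, Z=25
24-bit: (24<<18) | (22<<12) | (56<<6) | 25
      = 0x600000 | 0x016000 | 0x000E00 | 0x000019
      = 0x616E19
Bytes: (v>>16)&0xFF=61, (v>>8)&0xFF=6E, v&0xFF=19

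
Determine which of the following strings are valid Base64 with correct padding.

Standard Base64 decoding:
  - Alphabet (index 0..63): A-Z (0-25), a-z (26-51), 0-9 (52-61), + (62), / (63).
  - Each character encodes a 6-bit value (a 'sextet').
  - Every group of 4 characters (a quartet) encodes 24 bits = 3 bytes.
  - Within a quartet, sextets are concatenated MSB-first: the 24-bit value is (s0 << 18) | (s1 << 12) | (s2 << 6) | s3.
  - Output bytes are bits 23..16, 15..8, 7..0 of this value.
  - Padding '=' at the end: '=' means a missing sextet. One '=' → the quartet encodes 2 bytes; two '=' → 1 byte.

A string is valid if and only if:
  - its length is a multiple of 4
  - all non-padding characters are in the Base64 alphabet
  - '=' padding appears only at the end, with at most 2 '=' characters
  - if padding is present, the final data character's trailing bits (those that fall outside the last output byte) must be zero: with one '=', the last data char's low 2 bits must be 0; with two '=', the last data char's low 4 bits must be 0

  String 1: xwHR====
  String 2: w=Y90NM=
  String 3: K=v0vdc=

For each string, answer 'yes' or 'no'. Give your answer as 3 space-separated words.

Answer: no no no

Derivation:
String 1: 'xwHR====' → invalid (4 pad chars (max 2))
String 2: 'w=Y90NM=' → invalid (bad char(s): ['=']; '=' in middle)
String 3: 'K=v0vdc=' → invalid (bad char(s): ['=']; '=' in middle)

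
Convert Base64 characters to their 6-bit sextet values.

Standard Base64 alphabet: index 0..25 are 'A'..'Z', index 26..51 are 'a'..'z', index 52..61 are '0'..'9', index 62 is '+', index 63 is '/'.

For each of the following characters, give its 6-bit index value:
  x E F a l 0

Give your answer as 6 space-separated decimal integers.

'x': a..z range, 26 + ord('x') − ord('a') = 49
'E': A..Z range, ord('E') − ord('A') = 4
'F': A..Z range, ord('F') − ord('A') = 5
'a': a..z range, 26 + ord('a') − ord('a') = 26
'l': a..z range, 26 + ord('l') − ord('a') = 37
'0': 0..9 range, 52 + ord('0') − ord('0') = 52

Answer: 49 4 5 26 37 52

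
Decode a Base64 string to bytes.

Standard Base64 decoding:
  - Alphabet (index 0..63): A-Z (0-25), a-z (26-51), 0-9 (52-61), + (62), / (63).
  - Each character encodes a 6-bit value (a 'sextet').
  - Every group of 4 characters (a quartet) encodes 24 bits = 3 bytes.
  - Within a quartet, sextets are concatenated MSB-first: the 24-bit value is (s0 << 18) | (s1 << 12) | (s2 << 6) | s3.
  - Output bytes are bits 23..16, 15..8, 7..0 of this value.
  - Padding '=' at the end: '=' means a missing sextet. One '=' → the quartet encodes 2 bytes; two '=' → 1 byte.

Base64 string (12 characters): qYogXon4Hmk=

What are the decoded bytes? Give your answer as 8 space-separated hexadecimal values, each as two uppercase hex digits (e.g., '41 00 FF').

Answer: A9 8A 20 5E 89 F8 1E 69

Derivation:
After char 0 ('q'=42): chars_in_quartet=1 acc=0x2A bytes_emitted=0
After char 1 ('Y'=24): chars_in_quartet=2 acc=0xA98 bytes_emitted=0
After char 2 ('o'=40): chars_in_quartet=3 acc=0x2A628 bytes_emitted=0
After char 3 ('g'=32): chars_in_quartet=4 acc=0xA98A20 -> emit A9 8A 20, reset; bytes_emitted=3
After char 4 ('X'=23): chars_in_quartet=1 acc=0x17 bytes_emitted=3
After char 5 ('o'=40): chars_in_quartet=2 acc=0x5E8 bytes_emitted=3
After char 6 ('n'=39): chars_in_quartet=3 acc=0x17A27 bytes_emitted=3
After char 7 ('4'=56): chars_in_quartet=4 acc=0x5E89F8 -> emit 5E 89 F8, reset; bytes_emitted=6
After char 8 ('H'=7): chars_in_quartet=1 acc=0x7 bytes_emitted=6
After char 9 ('m'=38): chars_in_quartet=2 acc=0x1E6 bytes_emitted=6
After char 10 ('k'=36): chars_in_quartet=3 acc=0x79A4 bytes_emitted=6
Padding '=': partial quartet acc=0x79A4 -> emit 1E 69; bytes_emitted=8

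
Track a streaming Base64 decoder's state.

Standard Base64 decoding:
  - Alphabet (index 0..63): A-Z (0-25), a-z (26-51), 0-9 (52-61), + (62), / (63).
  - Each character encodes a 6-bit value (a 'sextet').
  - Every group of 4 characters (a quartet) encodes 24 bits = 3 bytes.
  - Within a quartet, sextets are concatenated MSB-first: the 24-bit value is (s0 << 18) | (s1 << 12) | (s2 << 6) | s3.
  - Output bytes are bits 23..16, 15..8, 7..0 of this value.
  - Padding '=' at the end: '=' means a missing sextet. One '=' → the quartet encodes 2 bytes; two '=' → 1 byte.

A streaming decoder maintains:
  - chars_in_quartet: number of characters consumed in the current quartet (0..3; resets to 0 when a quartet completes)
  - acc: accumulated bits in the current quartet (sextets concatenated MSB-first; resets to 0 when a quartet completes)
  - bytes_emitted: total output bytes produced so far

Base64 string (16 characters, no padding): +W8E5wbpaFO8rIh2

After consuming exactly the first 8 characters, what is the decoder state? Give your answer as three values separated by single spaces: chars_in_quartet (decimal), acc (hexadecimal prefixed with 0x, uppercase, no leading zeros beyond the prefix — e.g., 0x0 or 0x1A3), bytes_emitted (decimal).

Answer: 0 0x0 6

Derivation:
After char 0 ('+'=62): chars_in_quartet=1 acc=0x3E bytes_emitted=0
After char 1 ('W'=22): chars_in_quartet=2 acc=0xF96 bytes_emitted=0
After char 2 ('8'=60): chars_in_quartet=3 acc=0x3E5BC bytes_emitted=0
After char 3 ('E'=4): chars_in_quartet=4 acc=0xF96F04 -> emit F9 6F 04, reset; bytes_emitted=3
After char 4 ('5'=57): chars_in_quartet=1 acc=0x39 bytes_emitted=3
After char 5 ('w'=48): chars_in_quartet=2 acc=0xE70 bytes_emitted=3
After char 6 ('b'=27): chars_in_quartet=3 acc=0x39C1B bytes_emitted=3
After char 7 ('p'=41): chars_in_quartet=4 acc=0xE706E9 -> emit E7 06 E9, reset; bytes_emitted=6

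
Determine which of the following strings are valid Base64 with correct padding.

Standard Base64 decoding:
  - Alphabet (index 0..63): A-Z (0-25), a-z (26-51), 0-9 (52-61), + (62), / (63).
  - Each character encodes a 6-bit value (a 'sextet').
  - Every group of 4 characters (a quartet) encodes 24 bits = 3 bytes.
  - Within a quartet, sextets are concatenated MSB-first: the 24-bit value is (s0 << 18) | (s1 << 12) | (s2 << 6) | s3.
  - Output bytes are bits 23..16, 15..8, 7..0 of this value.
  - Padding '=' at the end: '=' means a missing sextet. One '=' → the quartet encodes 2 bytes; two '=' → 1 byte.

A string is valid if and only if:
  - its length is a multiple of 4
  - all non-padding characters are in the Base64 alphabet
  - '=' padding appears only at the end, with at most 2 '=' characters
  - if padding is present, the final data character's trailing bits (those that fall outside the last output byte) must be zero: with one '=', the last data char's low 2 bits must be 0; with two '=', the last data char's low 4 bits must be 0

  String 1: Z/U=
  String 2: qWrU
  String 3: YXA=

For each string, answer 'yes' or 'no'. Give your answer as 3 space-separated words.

Answer: yes yes yes

Derivation:
String 1: 'Z/U=' → valid
String 2: 'qWrU' → valid
String 3: 'YXA=' → valid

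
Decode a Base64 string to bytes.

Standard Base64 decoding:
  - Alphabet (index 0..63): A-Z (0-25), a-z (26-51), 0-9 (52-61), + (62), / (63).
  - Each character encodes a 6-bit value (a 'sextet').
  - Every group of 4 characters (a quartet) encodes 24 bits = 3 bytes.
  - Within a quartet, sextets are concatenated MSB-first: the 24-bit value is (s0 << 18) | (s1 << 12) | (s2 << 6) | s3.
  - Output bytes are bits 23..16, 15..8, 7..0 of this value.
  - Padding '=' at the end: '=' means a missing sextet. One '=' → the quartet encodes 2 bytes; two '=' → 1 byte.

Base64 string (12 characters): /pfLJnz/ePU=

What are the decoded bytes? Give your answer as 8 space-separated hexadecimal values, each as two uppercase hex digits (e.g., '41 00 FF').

After char 0 ('/'=63): chars_in_quartet=1 acc=0x3F bytes_emitted=0
After char 1 ('p'=41): chars_in_quartet=2 acc=0xFE9 bytes_emitted=0
After char 2 ('f'=31): chars_in_quartet=3 acc=0x3FA5F bytes_emitted=0
After char 3 ('L'=11): chars_in_quartet=4 acc=0xFE97CB -> emit FE 97 CB, reset; bytes_emitted=3
After char 4 ('J'=9): chars_in_quartet=1 acc=0x9 bytes_emitted=3
After char 5 ('n'=39): chars_in_quartet=2 acc=0x267 bytes_emitted=3
After char 6 ('z'=51): chars_in_quartet=3 acc=0x99F3 bytes_emitted=3
After char 7 ('/'=63): chars_in_quartet=4 acc=0x267CFF -> emit 26 7C FF, reset; bytes_emitted=6
After char 8 ('e'=30): chars_in_quartet=1 acc=0x1E bytes_emitted=6
After char 9 ('P'=15): chars_in_quartet=2 acc=0x78F bytes_emitted=6
After char 10 ('U'=20): chars_in_quartet=3 acc=0x1E3D4 bytes_emitted=6
Padding '=': partial quartet acc=0x1E3D4 -> emit 78 F5; bytes_emitted=8

Answer: FE 97 CB 26 7C FF 78 F5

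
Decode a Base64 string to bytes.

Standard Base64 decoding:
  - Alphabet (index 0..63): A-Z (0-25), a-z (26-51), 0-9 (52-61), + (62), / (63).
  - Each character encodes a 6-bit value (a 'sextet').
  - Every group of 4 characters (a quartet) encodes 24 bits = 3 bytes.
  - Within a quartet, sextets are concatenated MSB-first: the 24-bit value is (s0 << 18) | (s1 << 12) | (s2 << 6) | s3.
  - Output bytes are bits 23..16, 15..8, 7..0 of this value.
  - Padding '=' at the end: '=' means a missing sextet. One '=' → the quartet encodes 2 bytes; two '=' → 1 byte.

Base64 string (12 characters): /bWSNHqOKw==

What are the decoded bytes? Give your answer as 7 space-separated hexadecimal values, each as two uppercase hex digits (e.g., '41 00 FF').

Answer: FD B5 92 34 7A 8E 2B

Derivation:
After char 0 ('/'=63): chars_in_quartet=1 acc=0x3F bytes_emitted=0
After char 1 ('b'=27): chars_in_quartet=2 acc=0xFDB bytes_emitted=0
After char 2 ('W'=22): chars_in_quartet=3 acc=0x3F6D6 bytes_emitted=0
After char 3 ('S'=18): chars_in_quartet=4 acc=0xFDB592 -> emit FD B5 92, reset; bytes_emitted=3
After char 4 ('N'=13): chars_in_quartet=1 acc=0xD bytes_emitted=3
After char 5 ('H'=7): chars_in_quartet=2 acc=0x347 bytes_emitted=3
After char 6 ('q'=42): chars_in_quartet=3 acc=0xD1EA bytes_emitted=3
After char 7 ('O'=14): chars_in_quartet=4 acc=0x347A8E -> emit 34 7A 8E, reset; bytes_emitted=6
After char 8 ('K'=10): chars_in_quartet=1 acc=0xA bytes_emitted=6
After char 9 ('w'=48): chars_in_quartet=2 acc=0x2B0 bytes_emitted=6
Padding '==': partial quartet acc=0x2B0 -> emit 2B; bytes_emitted=7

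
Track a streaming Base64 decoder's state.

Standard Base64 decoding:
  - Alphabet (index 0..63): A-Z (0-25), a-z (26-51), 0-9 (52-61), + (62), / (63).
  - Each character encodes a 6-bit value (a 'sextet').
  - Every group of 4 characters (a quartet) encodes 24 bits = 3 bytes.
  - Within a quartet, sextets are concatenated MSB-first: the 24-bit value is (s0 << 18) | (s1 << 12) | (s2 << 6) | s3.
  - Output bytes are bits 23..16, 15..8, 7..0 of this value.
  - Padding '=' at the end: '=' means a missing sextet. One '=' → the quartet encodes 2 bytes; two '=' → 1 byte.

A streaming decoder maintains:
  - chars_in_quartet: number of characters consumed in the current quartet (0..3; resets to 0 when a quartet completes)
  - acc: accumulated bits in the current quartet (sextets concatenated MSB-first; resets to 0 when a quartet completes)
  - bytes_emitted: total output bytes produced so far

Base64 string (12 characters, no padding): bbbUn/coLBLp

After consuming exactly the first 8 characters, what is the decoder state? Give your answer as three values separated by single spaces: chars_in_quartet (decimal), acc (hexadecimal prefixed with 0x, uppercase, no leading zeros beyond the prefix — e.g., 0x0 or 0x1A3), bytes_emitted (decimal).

Answer: 0 0x0 6

Derivation:
After char 0 ('b'=27): chars_in_quartet=1 acc=0x1B bytes_emitted=0
After char 1 ('b'=27): chars_in_quartet=2 acc=0x6DB bytes_emitted=0
After char 2 ('b'=27): chars_in_quartet=3 acc=0x1B6DB bytes_emitted=0
After char 3 ('U'=20): chars_in_quartet=4 acc=0x6DB6D4 -> emit 6D B6 D4, reset; bytes_emitted=3
After char 4 ('n'=39): chars_in_quartet=1 acc=0x27 bytes_emitted=3
After char 5 ('/'=63): chars_in_quartet=2 acc=0x9FF bytes_emitted=3
After char 6 ('c'=28): chars_in_quartet=3 acc=0x27FDC bytes_emitted=3
After char 7 ('o'=40): chars_in_quartet=4 acc=0x9FF728 -> emit 9F F7 28, reset; bytes_emitted=6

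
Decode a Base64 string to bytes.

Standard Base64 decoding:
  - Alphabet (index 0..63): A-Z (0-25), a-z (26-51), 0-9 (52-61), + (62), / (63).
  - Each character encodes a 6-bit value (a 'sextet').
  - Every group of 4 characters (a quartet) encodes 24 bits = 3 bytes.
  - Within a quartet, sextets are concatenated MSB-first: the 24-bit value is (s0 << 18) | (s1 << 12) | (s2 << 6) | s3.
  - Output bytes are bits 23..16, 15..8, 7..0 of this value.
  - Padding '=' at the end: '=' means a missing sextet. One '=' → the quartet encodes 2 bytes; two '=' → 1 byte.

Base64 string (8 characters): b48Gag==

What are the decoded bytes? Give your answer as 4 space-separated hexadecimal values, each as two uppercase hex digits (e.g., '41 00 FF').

Answer: 6F 8F 06 6A

Derivation:
After char 0 ('b'=27): chars_in_quartet=1 acc=0x1B bytes_emitted=0
After char 1 ('4'=56): chars_in_quartet=2 acc=0x6F8 bytes_emitted=0
After char 2 ('8'=60): chars_in_quartet=3 acc=0x1BE3C bytes_emitted=0
After char 3 ('G'=6): chars_in_quartet=4 acc=0x6F8F06 -> emit 6F 8F 06, reset; bytes_emitted=3
After char 4 ('a'=26): chars_in_quartet=1 acc=0x1A bytes_emitted=3
After char 5 ('g'=32): chars_in_quartet=2 acc=0x6A0 bytes_emitted=3
Padding '==': partial quartet acc=0x6A0 -> emit 6A; bytes_emitted=4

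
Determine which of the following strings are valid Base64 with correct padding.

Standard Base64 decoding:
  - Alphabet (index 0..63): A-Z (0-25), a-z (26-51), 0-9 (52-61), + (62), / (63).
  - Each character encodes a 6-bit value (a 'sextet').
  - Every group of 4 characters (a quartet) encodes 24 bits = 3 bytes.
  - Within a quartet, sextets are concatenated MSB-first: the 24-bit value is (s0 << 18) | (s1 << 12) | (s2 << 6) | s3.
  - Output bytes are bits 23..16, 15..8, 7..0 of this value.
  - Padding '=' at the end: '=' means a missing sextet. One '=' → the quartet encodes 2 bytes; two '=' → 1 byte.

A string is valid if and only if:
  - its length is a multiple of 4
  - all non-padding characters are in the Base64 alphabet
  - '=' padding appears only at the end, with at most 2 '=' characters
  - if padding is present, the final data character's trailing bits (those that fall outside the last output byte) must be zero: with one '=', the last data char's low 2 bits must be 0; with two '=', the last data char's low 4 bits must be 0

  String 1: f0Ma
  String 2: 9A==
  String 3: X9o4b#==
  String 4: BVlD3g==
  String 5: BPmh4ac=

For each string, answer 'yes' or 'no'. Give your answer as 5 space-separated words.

Answer: yes yes no yes yes

Derivation:
String 1: 'f0Ma' → valid
String 2: '9A==' → valid
String 3: 'X9o4b#==' → invalid (bad char(s): ['#'])
String 4: 'BVlD3g==' → valid
String 5: 'BPmh4ac=' → valid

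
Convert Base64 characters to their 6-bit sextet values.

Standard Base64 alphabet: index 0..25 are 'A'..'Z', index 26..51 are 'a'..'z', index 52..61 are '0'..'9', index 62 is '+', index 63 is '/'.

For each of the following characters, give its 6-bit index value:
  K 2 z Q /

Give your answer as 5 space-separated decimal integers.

'K': A..Z range, ord('K') − ord('A') = 10
'2': 0..9 range, 52 + ord('2') − ord('0') = 54
'z': a..z range, 26 + ord('z') − ord('a') = 51
'Q': A..Z range, ord('Q') − ord('A') = 16
'/': index 63

Answer: 10 54 51 16 63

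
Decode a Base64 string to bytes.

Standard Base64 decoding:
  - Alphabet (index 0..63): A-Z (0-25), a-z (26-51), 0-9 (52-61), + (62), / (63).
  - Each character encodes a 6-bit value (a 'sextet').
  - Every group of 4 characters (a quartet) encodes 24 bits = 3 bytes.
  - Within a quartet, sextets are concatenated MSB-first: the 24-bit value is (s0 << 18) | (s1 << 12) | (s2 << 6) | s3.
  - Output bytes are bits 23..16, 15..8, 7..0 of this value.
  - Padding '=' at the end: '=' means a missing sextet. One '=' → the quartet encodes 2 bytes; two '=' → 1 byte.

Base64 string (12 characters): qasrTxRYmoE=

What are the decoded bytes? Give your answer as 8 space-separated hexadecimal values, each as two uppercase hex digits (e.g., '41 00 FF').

Answer: A9 AB 2B 4F 14 58 9A 81

Derivation:
After char 0 ('q'=42): chars_in_quartet=1 acc=0x2A bytes_emitted=0
After char 1 ('a'=26): chars_in_quartet=2 acc=0xA9A bytes_emitted=0
After char 2 ('s'=44): chars_in_quartet=3 acc=0x2A6AC bytes_emitted=0
After char 3 ('r'=43): chars_in_quartet=4 acc=0xA9AB2B -> emit A9 AB 2B, reset; bytes_emitted=3
After char 4 ('T'=19): chars_in_quartet=1 acc=0x13 bytes_emitted=3
After char 5 ('x'=49): chars_in_quartet=2 acc=0x4F1 bytes_emitted=3
After char 6 ('R'=17): chars_in_quartet=3 acc=0x13C51 bytes_emitted=3
After char 7 ('Y'=24): chars_in_quartet=4 acc=0x4F1458 -> emit 4F 14 58, reset; bytes_emitted=6
After char 8 ('m'=38): chars_in_quartet=1 acc=0x26 bytes_emitted=6
After char 9 ('o'=40): chars_in_quartet=2 acc=0x9A8 bytes_emitted=6
After char 10 ('E'=4): chars_in_quartet=3 acc=0x26A04 bytes_emitted=6
Padding '=': partial quartet acc=0x26A04 -> emit 9A 81; bytes_emitted=8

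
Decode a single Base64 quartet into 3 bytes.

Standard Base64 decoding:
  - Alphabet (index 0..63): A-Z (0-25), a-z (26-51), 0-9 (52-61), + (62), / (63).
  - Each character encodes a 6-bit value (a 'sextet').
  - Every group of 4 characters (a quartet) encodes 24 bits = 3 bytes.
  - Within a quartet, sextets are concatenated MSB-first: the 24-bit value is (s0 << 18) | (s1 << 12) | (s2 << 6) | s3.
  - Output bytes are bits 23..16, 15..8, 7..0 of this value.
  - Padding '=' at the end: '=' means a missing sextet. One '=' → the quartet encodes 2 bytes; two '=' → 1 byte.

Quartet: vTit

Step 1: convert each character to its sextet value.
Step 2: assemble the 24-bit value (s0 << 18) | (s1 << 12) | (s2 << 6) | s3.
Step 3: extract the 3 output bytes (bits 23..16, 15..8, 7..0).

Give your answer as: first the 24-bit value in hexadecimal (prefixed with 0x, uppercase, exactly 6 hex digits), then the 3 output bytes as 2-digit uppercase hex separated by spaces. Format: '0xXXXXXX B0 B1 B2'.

Sextets: v=47, T=19, i=34, t=45
24-bit: (47<<18) | (19<<12) | (34<<6) | 45
      = 0xBC0000 | 0x013000 | 0x000880 | 0x00002D
      = 0xBD38AD
Bytes: (v>>16)&0xFF=BD, (v>>8)&0xFF=38, v&0xFF=AD

Answer: 0xBD38AD BD 38 AD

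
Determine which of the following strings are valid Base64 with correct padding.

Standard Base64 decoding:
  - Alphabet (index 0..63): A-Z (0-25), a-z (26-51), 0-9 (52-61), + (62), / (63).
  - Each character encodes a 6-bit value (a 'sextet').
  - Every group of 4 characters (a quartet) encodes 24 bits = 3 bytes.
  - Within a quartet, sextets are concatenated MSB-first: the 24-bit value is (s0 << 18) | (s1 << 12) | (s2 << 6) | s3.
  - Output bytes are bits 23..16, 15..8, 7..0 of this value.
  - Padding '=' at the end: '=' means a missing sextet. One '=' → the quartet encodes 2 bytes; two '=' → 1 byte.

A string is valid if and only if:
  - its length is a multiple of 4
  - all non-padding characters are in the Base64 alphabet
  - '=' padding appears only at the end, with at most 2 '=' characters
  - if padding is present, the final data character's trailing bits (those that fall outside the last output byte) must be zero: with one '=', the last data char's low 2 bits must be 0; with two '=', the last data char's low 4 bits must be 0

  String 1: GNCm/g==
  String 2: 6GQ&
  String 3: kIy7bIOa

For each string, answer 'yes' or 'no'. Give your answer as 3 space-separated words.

String 1: 'GNCm/g==' → valid
String 2: '6GQ&' → invalid (bad char(s): ['&'])
String 3: 'kIy7bIOa' → valid

Answer: yes no yes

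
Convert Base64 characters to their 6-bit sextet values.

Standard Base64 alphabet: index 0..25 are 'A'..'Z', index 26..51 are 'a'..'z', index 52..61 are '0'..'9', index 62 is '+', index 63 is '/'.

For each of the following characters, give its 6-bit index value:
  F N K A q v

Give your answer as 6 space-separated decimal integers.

'F': A..Z range, ord('F') − ord('A') = 5
'N': A..Z range, ord('N') − ord('A') = 13
'K': A..Z range, ord('K') − ord('A') = 10
'A': A..Z range, ord('A') − ord('A') = 0
'q': a..z range, 26 + ord('q') − ord('a') = 42
'v': a..z range, 26 + ord('v') − ord('a') = 47

Answer: 5 13 10 0 42 47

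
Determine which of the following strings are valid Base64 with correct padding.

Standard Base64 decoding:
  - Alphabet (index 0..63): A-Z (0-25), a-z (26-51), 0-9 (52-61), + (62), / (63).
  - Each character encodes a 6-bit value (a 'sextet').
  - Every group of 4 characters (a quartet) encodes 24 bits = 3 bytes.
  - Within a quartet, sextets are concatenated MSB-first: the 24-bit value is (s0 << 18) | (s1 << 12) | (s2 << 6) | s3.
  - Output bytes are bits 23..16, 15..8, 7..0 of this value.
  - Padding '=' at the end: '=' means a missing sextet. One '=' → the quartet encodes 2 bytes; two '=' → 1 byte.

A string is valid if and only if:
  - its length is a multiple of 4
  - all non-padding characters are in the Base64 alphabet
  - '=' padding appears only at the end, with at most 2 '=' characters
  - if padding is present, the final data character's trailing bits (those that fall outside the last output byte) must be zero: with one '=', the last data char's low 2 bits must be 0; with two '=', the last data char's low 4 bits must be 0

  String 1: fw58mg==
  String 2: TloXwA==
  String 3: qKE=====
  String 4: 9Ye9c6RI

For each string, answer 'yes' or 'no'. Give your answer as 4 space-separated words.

Answer: yes yes no yes

Derivation:
String 1: 'fw58mg==' → valid
String 2: 'TloXwA==' → valid
String 3: 'qKE=====' → invalid (5 pad chars (max 2))
String 4: '9Ye9c6RI' → valid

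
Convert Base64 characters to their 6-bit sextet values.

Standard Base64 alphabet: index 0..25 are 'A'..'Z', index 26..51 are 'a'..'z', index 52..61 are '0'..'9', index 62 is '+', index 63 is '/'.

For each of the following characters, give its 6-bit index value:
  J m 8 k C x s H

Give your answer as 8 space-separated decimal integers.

Answer: 9 38 60 36 2 49 44 7

Derivation:
'J': A..Z range, ord('J') − ord('A') = 9
'm': a..z range, 26 + ord('m') − ord('a') = 38
'8': 0..9 range, 52 + ord('8') − ord('0') = 60
'k': a..z range, 26 + ord('k') − ord('a') = 36
'C': A..Z range, ord('C') − ord('A') = 2
'x': a..z range, 26 + ord('x') − ord('a') = 49
's': a..z range, 26 + ord('s') − ord('a') = 44
'H': A..Z range, ord('H') − ord('A') = 7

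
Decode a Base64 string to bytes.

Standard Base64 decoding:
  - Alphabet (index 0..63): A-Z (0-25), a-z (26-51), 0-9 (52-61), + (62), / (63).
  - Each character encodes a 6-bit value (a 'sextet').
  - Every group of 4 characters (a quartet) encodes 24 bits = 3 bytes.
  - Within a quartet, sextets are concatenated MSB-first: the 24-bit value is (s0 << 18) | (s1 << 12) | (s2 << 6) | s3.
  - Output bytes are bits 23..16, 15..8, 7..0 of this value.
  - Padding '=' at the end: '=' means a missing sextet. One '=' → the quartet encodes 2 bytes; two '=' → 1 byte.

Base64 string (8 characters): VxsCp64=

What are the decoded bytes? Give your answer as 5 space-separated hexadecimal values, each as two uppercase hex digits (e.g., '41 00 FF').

After char 0 ('V'=21): chars_in_quartet=1 acc=0x15 bytes_emitted=0
After char 1 ('x'=49): chars_in_quartet=2 acc=0x571 bytes_emitted=0
After char 2 ('s'=44): chars_in_quartet=3 acc=0x15C6C bytes_emitted=0
After char 3 ('C'=2): chars_in_quartet=4 acc=0x571B02 -> emit 57 1B 02, reset; bytes_emitted=3
After char 4 ('p'=41): chars_in_quartet=1 acc=0x29 bytes_emitted=3
After char 5 ('6'=58): chars_in_quartet=2 acc=0xA7A bytes_emitted=3
After char 6 ('4'=56): chars_in_quartet=3 acc=0x29EB8 bytes_emitted=3
Padding '=': partial quartet acc=0x29EB8 -> emit A7 AE; bytes_emitted=5

Answer: 57 1B 02 A7 AE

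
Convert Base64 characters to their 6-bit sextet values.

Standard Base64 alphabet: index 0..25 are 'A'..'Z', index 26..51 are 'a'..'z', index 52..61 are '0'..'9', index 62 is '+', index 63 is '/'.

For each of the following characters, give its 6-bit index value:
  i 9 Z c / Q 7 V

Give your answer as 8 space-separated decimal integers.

'i': a..z range, 26 + ord('i') − ord('a') = 34
'9': 0..9 range, 52 + ord('9') − ord('0') = 61
'Z': A..Z range, ord('Z') − ord('A') = 25
'c': a..z range, 26 + ord('c') − ord('a') = 28
'/': index 63
'Q': A..Z range, ord('Q') − ord('A') = 16
'7': 0..9 range, 52 + ord('7') − ord('0') = 59
'V': A..Z range, ord('V') − ord('A') = 21

Answer: 34 61 25 28 63 16 59 21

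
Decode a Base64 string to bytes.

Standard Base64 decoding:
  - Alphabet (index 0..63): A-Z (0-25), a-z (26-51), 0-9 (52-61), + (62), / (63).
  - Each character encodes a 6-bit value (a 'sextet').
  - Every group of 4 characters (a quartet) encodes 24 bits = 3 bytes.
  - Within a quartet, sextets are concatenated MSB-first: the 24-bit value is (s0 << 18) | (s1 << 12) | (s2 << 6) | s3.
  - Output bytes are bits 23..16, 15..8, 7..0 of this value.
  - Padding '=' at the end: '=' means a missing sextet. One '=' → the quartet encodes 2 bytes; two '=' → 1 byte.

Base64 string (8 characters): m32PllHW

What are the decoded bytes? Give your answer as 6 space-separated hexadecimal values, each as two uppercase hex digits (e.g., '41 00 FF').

After char 0 ('m'=38): chars_in_quartet=1 acc=0x26 bytes_emitted=0
After char 1 ('3'=55): chars_in_quartet=2 acc=0x9B7 bytes_emitted=0
After char 2 ('2'=54): chars_in_quartet=3 acc=0x26DF6 bytes_emitted=0
After char 3 ('P'=15): chars_in_quartet=4 acc=0x9B7D8F -> emit 9B 7D 8F, reset; bytes_emitted=3
After char 4 ('l'=37): chars_in_quartet=1 acc=0x25 bytes_emitted=3
After char 5 ('l'=37): chars_in_quartet=2 acc=0x965 bytes_emitted=3
After char 6 ('H'=7): chars_in_quartet=3 acc=0x25947 bytes_emitted=3
After char 7 ('W'=22): chars_in_quartet=4 acc=0x9651D6 -> emit 96 51 D6, reset; bytes_emitted=6

Answer: 9B 7D 8F 96 51 D6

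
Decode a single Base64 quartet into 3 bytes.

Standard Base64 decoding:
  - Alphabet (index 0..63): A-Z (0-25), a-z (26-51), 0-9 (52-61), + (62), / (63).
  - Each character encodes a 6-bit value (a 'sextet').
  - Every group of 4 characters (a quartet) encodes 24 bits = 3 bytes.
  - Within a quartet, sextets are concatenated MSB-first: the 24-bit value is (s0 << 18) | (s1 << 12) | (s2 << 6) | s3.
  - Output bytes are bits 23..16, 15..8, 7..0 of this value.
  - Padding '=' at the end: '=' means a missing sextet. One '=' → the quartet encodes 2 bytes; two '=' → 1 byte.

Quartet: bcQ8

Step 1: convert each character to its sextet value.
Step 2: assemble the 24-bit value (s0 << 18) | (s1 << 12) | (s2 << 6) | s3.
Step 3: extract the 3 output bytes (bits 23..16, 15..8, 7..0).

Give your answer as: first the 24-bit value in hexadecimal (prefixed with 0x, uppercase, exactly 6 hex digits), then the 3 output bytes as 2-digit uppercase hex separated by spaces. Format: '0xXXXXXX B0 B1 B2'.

Sextets: b=27, c=28, Q=16, 8=60
24-bit: (27<<18) | (28<<12) | (16<<6) | 60
      = 0x6C0000 | 0x01C000 | 0x000400 | 0x00003C
      = 0x6DC43C
Bytes: (v>>16)&0xFF=6D, (v>>8)&0xFF=C4, v&0xFF=3C

Answer: 0x6DC43C 6D C4 3C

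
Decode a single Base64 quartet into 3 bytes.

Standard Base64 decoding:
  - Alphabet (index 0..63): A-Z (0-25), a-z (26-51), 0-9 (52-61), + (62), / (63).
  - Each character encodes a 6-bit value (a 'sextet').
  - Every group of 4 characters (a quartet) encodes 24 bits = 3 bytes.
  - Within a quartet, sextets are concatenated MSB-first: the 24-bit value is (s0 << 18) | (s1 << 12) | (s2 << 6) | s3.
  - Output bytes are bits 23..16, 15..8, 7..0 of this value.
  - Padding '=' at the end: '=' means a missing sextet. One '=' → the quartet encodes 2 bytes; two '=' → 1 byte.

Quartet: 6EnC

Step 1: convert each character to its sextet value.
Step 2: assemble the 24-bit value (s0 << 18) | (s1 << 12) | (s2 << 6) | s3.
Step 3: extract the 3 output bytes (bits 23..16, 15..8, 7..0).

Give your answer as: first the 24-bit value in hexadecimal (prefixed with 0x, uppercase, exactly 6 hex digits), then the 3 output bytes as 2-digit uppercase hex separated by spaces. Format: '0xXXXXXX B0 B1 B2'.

Answer: 0xE849C2 E8 49 C2

Derivation:
Sextets: 6=58, E=4, n=39, C=2
24-bit: (58<<18) | (4<<12) | (39<<6) | 2
      = 0xE80000 | 0x004000 | 0x0009C0 | 0x000002
      = 0xE849C2
Bytes: (v>>16)&0xFF=E8, (v>>8)&0xFF=49, v&0xFF=C2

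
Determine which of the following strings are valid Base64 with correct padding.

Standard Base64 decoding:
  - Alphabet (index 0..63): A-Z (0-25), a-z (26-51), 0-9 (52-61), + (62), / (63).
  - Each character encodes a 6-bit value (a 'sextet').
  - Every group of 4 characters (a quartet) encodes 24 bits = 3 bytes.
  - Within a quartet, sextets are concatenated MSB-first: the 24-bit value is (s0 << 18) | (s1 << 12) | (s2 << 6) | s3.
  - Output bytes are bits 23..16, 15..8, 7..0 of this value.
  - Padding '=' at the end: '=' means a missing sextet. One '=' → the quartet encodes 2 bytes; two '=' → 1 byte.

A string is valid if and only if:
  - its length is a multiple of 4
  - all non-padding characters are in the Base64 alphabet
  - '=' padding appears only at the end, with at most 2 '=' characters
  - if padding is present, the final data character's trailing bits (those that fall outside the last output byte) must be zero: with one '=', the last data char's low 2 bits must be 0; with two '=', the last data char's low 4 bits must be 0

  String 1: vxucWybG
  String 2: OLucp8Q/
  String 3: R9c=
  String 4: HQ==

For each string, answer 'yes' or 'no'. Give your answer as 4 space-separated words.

String 1: 'vxucWybG' → valid
String 2: 'OLucp8Q/' → valid
String 3: 'R9c=' → valid
String 4: 'HQ==' → valid

Answer: yes yes yes yes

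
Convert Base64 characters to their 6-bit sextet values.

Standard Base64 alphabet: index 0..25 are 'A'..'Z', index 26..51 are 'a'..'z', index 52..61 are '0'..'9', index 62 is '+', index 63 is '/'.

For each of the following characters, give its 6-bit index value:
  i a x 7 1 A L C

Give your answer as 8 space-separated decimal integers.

Answer: 34 26 49 59 53 0 11 2

Derivation:
'i': a..z range, 26 + ord('i') − ord('a') = 34
'a': a..z range, 26 + ord('a') − ord('a') = 26
'x': a..z range, 26 + ord('x') − ord('a') = 49
'7': 0..9 range, 52 + ord('7') − ord('0') = 59
'1': 0..9 range, 52 + ord('1') − ord('0') = 53
'A': A..Z range, ord('A') − ord('A') = 0
'L': A..Z range, ord('L') − ord('A') = 11
'C': A..Z range, ord('C') − ord('A') = 2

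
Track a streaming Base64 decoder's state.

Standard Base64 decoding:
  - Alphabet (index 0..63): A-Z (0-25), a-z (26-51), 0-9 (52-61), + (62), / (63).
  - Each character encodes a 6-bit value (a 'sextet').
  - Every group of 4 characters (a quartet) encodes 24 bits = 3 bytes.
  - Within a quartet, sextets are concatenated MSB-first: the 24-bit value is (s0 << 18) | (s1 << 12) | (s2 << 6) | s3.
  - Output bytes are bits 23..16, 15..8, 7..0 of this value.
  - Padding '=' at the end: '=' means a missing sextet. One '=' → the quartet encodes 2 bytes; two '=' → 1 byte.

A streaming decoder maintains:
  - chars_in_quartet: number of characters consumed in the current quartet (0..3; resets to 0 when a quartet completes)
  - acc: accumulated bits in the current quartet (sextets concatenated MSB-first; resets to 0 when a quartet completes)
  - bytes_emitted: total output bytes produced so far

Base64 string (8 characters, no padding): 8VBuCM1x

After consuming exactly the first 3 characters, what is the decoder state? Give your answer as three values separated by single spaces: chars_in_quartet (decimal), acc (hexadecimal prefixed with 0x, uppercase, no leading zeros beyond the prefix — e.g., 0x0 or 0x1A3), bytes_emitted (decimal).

After char 0 ('8'=60): chars_in_quartet=1 acc=0x3C bytes_emitted=0
After char 1 ('V'=21): chars_in_quartet=2 acc=0xF15 bytes_emitted=0
After char 2 ('B'=1): chars_in_quartet=3 acc=0x3C541 bytes_emitted=0

Answer: 3 0x3C541 0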